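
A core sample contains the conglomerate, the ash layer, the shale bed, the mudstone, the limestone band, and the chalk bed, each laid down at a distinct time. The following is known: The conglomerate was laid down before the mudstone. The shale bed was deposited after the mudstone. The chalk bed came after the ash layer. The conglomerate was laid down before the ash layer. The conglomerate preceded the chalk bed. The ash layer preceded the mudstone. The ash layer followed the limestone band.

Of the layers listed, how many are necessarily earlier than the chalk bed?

Directly stated before the chalk bed: the ash layer and the conglomerate.
The limestone band reaches the chalk bed via the limestone band → the ash layer → the chalk bed.
That's the ash layer, the conglomerate, and the limestone band — 3 in all.

3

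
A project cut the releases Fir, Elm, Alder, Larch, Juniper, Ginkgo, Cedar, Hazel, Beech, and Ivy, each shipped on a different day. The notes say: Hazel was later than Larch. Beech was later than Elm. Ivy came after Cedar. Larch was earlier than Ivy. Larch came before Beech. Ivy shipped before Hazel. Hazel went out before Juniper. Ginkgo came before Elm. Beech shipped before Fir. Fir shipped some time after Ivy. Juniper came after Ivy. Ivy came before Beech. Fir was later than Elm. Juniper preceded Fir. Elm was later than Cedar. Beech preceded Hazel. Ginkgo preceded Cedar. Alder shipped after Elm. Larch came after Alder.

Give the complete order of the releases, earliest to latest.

The constraints fix every adjacent pair, so only one ordering works:
Ginkgo → Cedar → Elm → Alder → Larch → Ivy → Beech → Hazel → Juniper → Fir.

Ginkgo, Cedar, Elm, Alder, Larch, Ivy, Beech, Hazel, Juniper, Fir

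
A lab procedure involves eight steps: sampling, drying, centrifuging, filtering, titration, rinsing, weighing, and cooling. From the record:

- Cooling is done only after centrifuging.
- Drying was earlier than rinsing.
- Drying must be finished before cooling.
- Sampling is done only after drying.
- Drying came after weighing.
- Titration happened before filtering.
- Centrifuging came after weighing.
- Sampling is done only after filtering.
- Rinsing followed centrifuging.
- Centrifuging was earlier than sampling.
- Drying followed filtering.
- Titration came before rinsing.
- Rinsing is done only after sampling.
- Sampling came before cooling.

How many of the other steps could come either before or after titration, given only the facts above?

Forced after titration: cooling, drying, filtering, rinsing, and sampling.
That leaves centrifuging and weighing with no forced order relative to titration — 2.

2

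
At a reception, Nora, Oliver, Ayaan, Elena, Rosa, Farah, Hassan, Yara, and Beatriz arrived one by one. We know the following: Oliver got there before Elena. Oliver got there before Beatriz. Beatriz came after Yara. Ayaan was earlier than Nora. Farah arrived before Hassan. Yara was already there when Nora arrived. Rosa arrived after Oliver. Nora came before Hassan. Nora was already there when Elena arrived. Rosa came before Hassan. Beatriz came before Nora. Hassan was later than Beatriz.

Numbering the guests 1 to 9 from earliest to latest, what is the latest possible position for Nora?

Nora must come before Elena and Hassan — 2 guests forced after them.
Everything else can be placed before Nora in some valid order, so Nora can sit as late as position 9 − 2 = 7.

7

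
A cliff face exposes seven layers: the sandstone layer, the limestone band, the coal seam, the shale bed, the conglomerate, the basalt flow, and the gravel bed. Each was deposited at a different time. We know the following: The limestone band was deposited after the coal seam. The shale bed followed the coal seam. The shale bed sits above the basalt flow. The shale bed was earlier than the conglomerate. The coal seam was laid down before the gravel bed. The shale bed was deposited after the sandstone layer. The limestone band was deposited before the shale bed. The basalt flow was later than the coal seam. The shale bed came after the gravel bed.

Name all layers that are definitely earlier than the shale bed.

the basalt flow, the coal seam, the gravel bed, the limestone band, the sandstone layer

Directly stated before the shale bed: the basalt flow, the coal seam, the gravel bed, the limestone band, and the sandstone layer.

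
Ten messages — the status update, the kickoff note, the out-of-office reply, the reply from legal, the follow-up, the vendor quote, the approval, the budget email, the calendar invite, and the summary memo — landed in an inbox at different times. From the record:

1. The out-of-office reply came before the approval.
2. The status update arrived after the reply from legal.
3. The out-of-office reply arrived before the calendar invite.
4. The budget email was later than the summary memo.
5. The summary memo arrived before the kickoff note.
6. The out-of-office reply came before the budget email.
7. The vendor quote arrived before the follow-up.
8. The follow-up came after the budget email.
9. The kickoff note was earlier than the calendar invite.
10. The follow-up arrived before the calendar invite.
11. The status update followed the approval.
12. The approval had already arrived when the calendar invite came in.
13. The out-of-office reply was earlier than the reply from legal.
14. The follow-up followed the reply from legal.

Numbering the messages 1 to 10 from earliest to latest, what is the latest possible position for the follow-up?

9

The follow-up must come before the calendar invite — 1 message forced after it.
Everything else can be placed before the follow-up in some valid order, so the follow-up can sit as late as position 10 − 1 = 9.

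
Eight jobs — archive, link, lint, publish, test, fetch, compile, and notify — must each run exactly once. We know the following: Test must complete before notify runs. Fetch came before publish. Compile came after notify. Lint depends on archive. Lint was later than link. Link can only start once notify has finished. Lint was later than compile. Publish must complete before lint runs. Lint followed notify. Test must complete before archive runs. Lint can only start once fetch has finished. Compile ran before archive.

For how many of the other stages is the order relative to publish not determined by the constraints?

5

Forced before publish: fetch; forced after publish: lint.
That leaves archive, compile, link, notify, and test with no forced order relative to publish — 5.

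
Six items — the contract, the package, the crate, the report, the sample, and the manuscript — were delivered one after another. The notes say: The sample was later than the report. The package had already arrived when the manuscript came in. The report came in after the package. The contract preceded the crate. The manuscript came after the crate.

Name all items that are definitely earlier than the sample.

Directly stated before the sample: the report.
The package reaches the sample via the package → the report → the sample.

the package, the report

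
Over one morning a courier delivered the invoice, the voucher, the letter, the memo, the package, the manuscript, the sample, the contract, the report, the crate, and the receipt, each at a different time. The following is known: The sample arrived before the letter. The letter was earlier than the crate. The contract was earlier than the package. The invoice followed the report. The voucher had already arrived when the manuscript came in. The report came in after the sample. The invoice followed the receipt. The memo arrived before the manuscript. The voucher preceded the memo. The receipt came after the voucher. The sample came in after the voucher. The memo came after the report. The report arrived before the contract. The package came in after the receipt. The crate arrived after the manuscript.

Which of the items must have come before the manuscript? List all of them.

the memo, the report, the sample, the voucher

Directly stated before the manuscript: the memo and the voucher.
The report reaches the manuscript via the report → the memo → the manuscript.
The sample reaches the manuscript via the sample → the report → the memo → the manuscript.
No chain forces the letter (or any of the others) ahead of the manuscript.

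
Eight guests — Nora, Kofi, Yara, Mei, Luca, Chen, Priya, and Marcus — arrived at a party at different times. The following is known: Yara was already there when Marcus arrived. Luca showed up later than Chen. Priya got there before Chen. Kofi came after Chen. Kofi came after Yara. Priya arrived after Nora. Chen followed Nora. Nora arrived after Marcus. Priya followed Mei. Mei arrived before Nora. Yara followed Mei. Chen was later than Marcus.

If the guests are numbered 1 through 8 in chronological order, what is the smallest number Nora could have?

Marcus, Mei, and Yara must all come before Nora — 3 forced predecessors.
Nothing else is forced ahead of Nora, so their earliest slot is position 3 + 1 = 4.

4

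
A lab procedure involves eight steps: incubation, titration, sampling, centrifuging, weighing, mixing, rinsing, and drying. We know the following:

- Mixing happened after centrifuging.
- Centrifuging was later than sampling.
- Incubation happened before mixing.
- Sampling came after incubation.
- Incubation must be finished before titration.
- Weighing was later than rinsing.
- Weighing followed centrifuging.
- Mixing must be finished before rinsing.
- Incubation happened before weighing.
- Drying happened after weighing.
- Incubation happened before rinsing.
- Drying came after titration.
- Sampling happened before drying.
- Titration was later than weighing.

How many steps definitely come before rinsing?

4

Directly stated before rinsing: incubation and mixing.
Centrifuging reaches rinsing via centrifuging → mixing → rinsing.
Sampling reaches rinsing via sampling → centrifuging → mixing → rinsing.
No chain forces titration (or any of the others) ahead of rinsing.
That's centrifuging, incubation, mixing, and sampling — 4 in all.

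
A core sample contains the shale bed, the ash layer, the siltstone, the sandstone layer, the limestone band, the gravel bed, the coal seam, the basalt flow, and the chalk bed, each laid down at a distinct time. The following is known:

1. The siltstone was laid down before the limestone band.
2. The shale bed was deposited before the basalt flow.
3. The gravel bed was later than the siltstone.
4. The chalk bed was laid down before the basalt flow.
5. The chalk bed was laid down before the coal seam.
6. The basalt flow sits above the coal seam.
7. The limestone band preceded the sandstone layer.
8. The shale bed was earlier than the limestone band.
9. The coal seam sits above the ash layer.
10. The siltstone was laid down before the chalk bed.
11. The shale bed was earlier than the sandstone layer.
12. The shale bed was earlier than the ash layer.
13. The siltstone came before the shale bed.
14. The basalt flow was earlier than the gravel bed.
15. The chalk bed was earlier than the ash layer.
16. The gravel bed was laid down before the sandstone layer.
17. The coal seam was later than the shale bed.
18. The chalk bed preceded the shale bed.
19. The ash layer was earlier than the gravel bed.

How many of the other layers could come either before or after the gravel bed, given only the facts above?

1

Forced before the gravel bed: the ash layer, the basalt flow, the chalk bed, the coal seam, the shale bed, and the siltstone; forced after the gravel bed: the sandstone layer.
That leaves the limestone band with no forced order relative to the gravel bed — 1.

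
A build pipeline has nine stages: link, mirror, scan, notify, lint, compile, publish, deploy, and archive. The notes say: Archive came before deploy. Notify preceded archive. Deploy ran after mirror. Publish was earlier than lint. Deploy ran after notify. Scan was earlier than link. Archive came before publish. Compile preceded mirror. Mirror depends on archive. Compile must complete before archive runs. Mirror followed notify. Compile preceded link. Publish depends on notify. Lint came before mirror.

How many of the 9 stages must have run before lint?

4

Directly stated before lint: publish.
Archive reaches lint via archive → publish → lint.
Compile reaches lint via compile → archive → publish → lint.
Notify reaches lint via notify → publish → lint.
No chain forces link (or any of the others) ahead of lint.
That's archive, compile, notify, and publish — 4 in all.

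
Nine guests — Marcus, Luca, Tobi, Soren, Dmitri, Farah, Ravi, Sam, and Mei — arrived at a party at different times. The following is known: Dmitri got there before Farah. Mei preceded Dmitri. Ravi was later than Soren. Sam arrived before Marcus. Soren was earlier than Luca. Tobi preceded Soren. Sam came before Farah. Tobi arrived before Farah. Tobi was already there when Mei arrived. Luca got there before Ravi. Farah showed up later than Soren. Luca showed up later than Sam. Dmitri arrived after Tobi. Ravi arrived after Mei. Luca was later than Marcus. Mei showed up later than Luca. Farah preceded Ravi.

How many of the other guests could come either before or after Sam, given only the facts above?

2

Forced after Sam: Dmitri, Farah, Luca, Marcus, Mei, and Ravi.
That leaves Soren and Tobi with no forced order relative to Sam — 2.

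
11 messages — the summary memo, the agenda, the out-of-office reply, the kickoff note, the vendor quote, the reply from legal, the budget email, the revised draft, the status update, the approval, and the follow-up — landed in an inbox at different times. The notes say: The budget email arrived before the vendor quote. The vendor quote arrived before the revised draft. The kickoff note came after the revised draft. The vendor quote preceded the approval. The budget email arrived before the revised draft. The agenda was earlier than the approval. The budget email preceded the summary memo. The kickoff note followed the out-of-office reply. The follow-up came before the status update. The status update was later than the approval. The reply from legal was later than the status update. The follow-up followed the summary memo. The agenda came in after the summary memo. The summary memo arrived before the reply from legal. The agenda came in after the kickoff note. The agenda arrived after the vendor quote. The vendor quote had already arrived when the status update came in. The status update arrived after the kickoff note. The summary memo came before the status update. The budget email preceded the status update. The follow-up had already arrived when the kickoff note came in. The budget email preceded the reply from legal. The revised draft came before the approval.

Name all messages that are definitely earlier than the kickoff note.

Directly stated before the kickoff note: the follow-up, the out-of-office reply, and the revised draft.
The budget email reaches the kickoff note via the budget email → the revised draft → the kickoff note.
The summary memo reaches the kickoff note via the summary memo → the follow-up → the kickoff note.
The vendor quote reaches the kickoff note via the vendor quote → the revised draft → the kickoff note.

the budget email, the follow-up, the out-of-office reply, the revised draft, the summary memo, the vendor quote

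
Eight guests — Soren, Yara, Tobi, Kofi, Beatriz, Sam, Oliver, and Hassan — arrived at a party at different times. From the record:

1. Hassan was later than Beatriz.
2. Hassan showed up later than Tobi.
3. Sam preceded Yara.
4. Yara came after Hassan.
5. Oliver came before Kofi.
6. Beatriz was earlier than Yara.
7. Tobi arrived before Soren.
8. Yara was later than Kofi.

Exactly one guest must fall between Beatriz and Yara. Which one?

Tracing the constraints gives Beatriz → Hassan → Yara, so Hassan sits after Beatriz and before Yara.
No other guest is forced both after Beatriz and before Yara.

Hassan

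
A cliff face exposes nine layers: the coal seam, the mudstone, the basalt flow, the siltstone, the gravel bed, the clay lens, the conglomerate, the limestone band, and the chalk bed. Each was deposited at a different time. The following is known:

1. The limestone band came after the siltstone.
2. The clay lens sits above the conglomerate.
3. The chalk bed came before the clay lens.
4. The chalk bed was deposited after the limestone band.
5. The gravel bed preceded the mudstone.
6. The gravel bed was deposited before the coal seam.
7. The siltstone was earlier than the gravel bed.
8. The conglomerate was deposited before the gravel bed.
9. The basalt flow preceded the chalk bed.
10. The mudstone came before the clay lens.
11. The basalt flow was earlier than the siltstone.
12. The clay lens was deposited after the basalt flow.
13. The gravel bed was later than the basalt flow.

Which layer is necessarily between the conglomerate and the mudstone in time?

the gravel bed

Tracing the constraints gives the conglomerate → the gravel bed → the mudstone, so the gravel bed sits after the conglomerate and before the mudstone.
No other layer is forced both after the conglomerate and before the mudstone.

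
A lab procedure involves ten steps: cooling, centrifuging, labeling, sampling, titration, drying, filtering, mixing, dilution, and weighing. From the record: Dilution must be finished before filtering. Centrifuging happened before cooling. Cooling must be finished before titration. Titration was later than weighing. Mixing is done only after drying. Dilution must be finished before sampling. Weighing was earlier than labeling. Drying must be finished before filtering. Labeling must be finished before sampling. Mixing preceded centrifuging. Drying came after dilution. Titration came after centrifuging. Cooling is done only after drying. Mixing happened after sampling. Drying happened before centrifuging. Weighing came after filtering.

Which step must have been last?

titration

Every other step has a chain of constraints placing it before titration, so titration is last.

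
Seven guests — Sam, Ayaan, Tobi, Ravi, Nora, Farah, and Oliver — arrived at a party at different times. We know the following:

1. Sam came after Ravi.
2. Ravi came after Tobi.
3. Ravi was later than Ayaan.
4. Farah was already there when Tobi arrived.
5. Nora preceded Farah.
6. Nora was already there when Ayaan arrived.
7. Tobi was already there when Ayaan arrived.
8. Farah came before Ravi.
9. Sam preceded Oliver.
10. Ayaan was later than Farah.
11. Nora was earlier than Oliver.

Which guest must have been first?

Nora has a chain of constraints placing them before every other guest, so Nora must be first.

Nora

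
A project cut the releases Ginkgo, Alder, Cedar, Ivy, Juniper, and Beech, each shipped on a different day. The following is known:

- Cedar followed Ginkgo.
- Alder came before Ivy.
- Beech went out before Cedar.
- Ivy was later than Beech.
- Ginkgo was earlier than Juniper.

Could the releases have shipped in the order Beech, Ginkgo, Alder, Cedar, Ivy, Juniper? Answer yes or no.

yes

Check each stated constraint against the proposed order — e.g. Ginkgo is ahead of Juniper; Beech is ahead of Ivy. Every pair is in the required order; nothing is violated.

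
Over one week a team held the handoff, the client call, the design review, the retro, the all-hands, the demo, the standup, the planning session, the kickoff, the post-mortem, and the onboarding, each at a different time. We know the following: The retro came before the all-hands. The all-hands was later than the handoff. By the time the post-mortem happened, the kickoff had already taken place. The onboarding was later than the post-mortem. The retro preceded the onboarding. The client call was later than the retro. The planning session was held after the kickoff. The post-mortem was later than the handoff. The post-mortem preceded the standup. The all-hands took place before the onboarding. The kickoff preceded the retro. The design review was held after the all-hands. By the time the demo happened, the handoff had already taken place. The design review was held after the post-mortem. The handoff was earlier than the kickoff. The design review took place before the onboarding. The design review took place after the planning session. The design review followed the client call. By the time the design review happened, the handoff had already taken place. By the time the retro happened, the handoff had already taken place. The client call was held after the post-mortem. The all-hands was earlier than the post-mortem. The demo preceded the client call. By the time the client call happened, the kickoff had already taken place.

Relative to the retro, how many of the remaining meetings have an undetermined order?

Forced before the retro: the handoff and the kickoff; forced after the retro: the all-hands, the client call, the design review, the onboarding, the post-mortem, and the standup.
That leaves the demo and the planning session with no forced order relative to the retro — 2.

2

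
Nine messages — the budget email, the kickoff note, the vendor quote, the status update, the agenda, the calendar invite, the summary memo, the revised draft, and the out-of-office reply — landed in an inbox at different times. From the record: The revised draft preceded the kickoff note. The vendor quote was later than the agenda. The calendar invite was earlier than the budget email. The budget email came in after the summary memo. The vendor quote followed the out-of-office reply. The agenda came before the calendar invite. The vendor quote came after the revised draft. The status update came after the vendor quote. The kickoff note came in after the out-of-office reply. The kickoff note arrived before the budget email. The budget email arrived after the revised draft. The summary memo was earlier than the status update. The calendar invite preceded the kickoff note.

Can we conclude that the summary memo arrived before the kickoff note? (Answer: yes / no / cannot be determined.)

cannot be determined

No chain of stated constraints runs from the summary memo to the kickoff note, and none runs from the kickoff note to the summary memo either.
So the relative order of the summary memo and the kickoff note is not fixed by the given facts.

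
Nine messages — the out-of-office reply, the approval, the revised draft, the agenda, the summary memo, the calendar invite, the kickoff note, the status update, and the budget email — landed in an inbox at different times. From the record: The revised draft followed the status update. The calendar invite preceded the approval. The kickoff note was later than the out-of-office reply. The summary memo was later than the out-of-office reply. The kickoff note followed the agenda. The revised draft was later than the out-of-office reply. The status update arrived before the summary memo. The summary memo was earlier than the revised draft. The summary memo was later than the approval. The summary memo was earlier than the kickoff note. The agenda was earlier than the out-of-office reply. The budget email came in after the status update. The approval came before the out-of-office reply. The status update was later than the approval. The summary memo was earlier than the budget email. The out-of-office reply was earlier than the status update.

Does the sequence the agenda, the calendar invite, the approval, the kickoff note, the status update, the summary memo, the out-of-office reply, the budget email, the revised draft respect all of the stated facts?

The constraints require the out-of-office reply before the summary memo, but in the proposed sequence the summary memo appears ahead of the out-of-office reply. That one violation is enough.

no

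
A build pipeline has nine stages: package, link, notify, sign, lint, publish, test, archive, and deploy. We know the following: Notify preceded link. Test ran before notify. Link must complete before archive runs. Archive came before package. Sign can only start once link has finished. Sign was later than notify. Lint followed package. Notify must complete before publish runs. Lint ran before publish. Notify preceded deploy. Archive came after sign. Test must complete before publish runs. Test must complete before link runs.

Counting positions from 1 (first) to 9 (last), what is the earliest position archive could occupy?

Link, notify, sign, and test must all come before archive — 4 forced predecessors.
Nothing else is forced ahead of archive, so its earliest slot is position 4 + 1 = 5.

5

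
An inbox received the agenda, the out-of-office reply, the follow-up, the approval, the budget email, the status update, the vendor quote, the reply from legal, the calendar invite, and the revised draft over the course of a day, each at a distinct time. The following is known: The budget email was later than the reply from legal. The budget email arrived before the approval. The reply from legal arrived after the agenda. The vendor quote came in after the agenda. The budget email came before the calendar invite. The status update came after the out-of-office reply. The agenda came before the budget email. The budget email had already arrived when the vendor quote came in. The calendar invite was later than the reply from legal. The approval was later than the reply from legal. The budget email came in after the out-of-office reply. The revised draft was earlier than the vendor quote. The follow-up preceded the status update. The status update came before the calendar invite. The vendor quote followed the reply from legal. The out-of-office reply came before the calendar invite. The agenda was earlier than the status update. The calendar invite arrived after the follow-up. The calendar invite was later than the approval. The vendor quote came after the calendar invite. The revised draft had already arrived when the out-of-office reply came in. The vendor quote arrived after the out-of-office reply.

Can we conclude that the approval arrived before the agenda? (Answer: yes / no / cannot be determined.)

no

Tracing the constraints gives the agenda → the budget email → the approval, so the agenda must come before the approval.
That means the approval cannot be before the agenda.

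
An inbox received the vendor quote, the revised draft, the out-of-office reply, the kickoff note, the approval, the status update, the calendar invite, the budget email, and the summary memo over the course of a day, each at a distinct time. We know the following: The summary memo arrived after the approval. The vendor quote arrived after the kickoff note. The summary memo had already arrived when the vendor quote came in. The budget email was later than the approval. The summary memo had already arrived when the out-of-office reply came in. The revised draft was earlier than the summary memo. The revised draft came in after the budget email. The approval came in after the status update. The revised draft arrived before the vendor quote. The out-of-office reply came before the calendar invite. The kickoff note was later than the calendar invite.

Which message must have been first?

the status update

The status update has a chain of constraints placing it before every other message, so the status update must be first.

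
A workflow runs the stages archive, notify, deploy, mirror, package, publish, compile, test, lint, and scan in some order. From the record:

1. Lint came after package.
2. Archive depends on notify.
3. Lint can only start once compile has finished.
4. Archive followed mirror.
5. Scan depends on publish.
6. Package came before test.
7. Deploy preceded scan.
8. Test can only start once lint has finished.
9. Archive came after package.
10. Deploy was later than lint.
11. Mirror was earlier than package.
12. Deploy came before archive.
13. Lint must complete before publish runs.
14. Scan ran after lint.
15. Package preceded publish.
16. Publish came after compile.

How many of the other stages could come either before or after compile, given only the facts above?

3

Forced after compile: archive, deploy, lint, publish, scan, and test.
That leaves mirror, notify, and package with no forced order relative to compile — 3.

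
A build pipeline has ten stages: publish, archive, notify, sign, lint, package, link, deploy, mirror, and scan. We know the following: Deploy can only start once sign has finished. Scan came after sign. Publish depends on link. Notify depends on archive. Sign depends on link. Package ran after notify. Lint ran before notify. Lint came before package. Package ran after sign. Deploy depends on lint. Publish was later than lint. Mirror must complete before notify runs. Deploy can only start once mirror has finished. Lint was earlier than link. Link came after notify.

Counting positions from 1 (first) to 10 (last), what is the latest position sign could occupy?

7

Sign must come before deploy, package, and scan — 3 stages forced after it.
Everything else can be placed before sign in some valid order, so sign can sit as late as position 10 − 3 = 7.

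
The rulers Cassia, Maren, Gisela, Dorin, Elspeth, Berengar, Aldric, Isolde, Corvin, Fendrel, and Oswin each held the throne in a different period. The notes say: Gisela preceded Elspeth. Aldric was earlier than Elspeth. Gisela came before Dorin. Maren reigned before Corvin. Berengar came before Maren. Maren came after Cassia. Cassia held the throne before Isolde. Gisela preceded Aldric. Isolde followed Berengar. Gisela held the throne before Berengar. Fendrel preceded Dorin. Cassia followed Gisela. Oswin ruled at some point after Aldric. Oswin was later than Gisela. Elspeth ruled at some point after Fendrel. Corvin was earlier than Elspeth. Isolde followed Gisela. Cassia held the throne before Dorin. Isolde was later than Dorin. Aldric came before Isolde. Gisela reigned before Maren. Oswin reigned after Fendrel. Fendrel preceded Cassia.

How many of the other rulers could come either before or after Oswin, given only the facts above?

7

Forced before Oswin: Aldric, Fendrel, and Gisela.
That leaves Berengar, Cassia, Corvin, Dorin, Elspeth, Isolde, and Maren with no forced order relative to Oswin — 7.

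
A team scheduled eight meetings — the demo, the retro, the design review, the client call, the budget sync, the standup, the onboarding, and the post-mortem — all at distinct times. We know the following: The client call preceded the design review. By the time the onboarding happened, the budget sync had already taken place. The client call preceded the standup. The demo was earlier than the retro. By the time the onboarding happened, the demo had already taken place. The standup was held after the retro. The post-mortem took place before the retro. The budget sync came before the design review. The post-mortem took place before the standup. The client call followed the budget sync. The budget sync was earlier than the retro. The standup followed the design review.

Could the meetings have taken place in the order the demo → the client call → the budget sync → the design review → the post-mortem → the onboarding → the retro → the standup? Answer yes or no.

The constraints require the budget sync before the client call, but in the proposed sequence the client call appears ahead of the budget sync. That one violation is enough.

no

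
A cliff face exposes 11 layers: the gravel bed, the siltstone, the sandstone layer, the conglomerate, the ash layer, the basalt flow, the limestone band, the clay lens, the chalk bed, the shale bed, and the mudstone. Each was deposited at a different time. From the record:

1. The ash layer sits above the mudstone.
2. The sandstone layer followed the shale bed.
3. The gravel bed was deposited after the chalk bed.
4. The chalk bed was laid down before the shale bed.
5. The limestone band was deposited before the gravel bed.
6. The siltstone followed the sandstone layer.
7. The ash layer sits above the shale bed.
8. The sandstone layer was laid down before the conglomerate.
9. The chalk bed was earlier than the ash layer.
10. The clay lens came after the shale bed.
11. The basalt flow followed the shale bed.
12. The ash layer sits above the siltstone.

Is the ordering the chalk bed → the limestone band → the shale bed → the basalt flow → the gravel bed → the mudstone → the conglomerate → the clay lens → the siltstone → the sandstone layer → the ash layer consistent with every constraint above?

The constraints require the sandstone layer before the conglomerate, but in the proposed sequence the conglomerate appears ahead of the sandstone layer. That one violation is enough.

no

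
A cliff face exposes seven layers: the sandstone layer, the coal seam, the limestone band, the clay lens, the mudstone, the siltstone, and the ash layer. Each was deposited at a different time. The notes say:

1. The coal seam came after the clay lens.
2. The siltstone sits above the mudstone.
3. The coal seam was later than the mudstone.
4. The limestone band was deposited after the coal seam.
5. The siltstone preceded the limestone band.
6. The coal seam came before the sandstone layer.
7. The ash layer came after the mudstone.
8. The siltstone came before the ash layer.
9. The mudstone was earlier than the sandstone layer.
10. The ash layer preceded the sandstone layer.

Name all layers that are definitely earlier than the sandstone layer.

Directly stated before the sandstone layer: the ash layer, the coal seam, and the mudstone.
The clay lens reaches the sandstone layer via the clay lens → the coal seam → the sandstone layer.
The siltstone reaches the sandstone layer via the siltstone → the ash layer → the sandstone layer.
No chain forces the limestone band ahead of the sandstone layer.

the ash layer, the clay lens, the coal seam, the mudstone, the siltstone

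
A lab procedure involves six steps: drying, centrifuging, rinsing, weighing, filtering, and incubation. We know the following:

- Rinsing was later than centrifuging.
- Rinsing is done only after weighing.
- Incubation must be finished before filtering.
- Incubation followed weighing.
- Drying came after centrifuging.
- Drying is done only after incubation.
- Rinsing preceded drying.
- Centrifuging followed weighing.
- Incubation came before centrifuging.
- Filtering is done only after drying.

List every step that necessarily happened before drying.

centrifuging, incubation, rinsing, weighing

Directly stated before drying: centrifuging, incubation, and rinsing.
Weighing reaches drying via weighing → rinsing → drying.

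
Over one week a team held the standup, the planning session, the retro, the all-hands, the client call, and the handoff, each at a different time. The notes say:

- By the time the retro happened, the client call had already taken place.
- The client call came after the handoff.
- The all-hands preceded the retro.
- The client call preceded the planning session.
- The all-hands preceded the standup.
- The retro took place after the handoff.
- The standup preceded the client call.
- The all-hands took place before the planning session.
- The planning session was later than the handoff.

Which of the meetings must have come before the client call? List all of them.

the all-hands, the handoff, the standup

Directly stated before the client call: the handoff and the standup.
The all-hands reaches the client call via the all-hands → the standup → the client call.
No chain forces the planning session (or any of the others) ahead of the client call.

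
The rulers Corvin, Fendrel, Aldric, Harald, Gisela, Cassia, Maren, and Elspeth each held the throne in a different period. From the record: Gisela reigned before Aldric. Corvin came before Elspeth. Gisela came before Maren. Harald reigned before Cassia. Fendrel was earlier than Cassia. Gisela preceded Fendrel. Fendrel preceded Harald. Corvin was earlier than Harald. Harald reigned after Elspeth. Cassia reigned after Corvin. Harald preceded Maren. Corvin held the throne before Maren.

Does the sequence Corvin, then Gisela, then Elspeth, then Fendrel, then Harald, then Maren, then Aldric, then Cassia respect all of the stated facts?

Check each stated constraint against the proposed order — e.g. Gisela is ahead of Aldric; Corvin is ahead of Cassia. Every pair is in the required order; nothing is violated.

yes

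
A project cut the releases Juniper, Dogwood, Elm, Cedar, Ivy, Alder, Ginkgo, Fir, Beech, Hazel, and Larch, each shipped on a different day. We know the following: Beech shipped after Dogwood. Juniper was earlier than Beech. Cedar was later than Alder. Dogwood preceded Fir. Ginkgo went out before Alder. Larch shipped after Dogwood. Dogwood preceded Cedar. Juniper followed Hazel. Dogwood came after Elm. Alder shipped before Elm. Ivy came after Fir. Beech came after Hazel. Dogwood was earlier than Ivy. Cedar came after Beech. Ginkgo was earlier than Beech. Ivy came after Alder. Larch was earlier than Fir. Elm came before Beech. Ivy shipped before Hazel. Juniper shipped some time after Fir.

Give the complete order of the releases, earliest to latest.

The constraints fix every adjacent pair, so only one ordering works:
Ginkgo → Alder → Elm → Dogwood → Larch → Fir → Ivy → Hazel → Juniper → Beech → Cedar.

Ginkgo, Alder, Elm, Dogwood, Larch, Fir, Ivy, Hazel, Juniper, Beech, Cedar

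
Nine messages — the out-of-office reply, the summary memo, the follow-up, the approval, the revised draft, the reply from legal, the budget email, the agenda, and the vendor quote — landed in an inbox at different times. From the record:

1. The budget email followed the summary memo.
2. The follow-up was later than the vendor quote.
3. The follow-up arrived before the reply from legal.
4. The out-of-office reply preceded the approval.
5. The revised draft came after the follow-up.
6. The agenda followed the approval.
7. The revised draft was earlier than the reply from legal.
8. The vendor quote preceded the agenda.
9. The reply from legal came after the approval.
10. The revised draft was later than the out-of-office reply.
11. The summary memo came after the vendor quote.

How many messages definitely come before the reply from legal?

5

Directly stated before the reply from legal: the approval, the follow-up, and the revised draft.
The out-of-office reply reaches the reply from legal via the out-of-office reply → the revised draft → the reply from legal.
The vendor quote reaches the reply from legal via the vendor quote → the follow-up → the reply from legal.
No chain forces the budget email (or any of the others) ahead of the reply from legal.
That's the approval, the follow-up, the out-of-office reply, the revised draft, and the vendor quote — 5 in all.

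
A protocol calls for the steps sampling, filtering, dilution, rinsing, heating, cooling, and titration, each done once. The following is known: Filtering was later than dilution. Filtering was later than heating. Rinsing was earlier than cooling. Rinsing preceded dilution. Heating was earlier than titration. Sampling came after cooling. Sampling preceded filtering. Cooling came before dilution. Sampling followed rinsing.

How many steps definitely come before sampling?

Directly stated before sampling: cooling and rinsing.
No chain forces filtering (or any of the others) ahead of sampling.
That's cooling and rinsing — 2 in all.

2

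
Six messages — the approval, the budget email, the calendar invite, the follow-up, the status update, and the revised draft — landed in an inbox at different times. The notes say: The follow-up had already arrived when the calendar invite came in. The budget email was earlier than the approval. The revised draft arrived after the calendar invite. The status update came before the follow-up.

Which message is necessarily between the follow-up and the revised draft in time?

the calendar invite

Tracing the constraints gives the follow-up → the calendar invite → the revised draft, so the calendar invite sits after the follow-up and before the revised draft.
No other message is forced both after the follow-up and before the revised draft.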